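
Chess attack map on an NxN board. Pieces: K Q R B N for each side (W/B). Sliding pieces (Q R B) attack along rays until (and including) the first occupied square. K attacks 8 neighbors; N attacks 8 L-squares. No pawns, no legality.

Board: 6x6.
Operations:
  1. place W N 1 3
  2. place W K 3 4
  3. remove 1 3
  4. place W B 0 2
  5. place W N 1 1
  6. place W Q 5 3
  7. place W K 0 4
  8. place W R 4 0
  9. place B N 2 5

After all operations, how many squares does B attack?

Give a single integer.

Op 1: place WN@(1,3)
Op 2: place WK@(3,4)
Op 3: remove (1,3)
Op 4: place WB@(0,2)
Op 5: place WN@(1,1)
Op 6: place WQ@(5,3)
Op 7: place WK@(0,4)
Op 8: place WR@(4,0)
Op 9: place BN@(2,5)
Per-piece attacks for B:
  BN@(2,5): attacks (3,3) (4,4) (1,3) (0,4)
Union (4 distinct): (0,4) (1,3) (3,3) (4,4)

Answer: 4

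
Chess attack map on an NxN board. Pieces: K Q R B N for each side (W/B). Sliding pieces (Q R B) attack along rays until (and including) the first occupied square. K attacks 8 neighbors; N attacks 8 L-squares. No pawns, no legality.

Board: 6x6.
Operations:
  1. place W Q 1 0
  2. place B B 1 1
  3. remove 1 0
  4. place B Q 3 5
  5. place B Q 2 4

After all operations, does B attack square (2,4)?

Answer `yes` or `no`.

Op 1: place WQ@(1,0)
Op 2: place BB@(1,1)
Op 3: remove (1,0)
Op 4: place BQ@(3,5)
Op 5: place BQ@(2,4)
Per-piece attacks for B:
  BB@(1,1): attacks (2,2) (3,3) (4,4) (5,5) (2,0) (0,2) (0,0)
  BQ@(2,4): attacks (2,5) (2,3) (2,2) (2,1) (2,0) (3,4) (4,4) (5,4) (1,4) (0,4) (3,5) (3,3) (4,2) (5,1) (1,5) (1,3) (0,2) [ray(1,1) blocked at (3,5)]
  BQ@(3,5): attacks (3,4) (3,3) (3,2) (3,1) (3,0) (4,5) (5,5) (2,5) (1,5) (0,5) (4,4) (5,3) (2,4) [ray(-1,-1) blocked at (2,4)]
B attacks (2,4): yes

Answer: yes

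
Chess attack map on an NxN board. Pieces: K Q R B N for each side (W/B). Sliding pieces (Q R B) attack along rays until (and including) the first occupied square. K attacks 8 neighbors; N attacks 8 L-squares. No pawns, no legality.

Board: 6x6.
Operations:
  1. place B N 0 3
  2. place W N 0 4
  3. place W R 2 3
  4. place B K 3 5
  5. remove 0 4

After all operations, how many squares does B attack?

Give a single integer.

Answer: 8

Derivation:
Op 1: place BN@(0,3)
Op 2: place WN@(0,4)
Op 3: place WR@(2,3)
Op 4: place BK@(3,5)
Op 5: remove (0,4)
Per-piece attacks for B:
  BN@(0,3): attacks (1,5) (2,4) (1,1) (2,2)
  BK@(3,5): attacks (3,4) (4,5) (2,5) (4,4) (2,4)
Union (8 distinct): (1,1) (1,5) (2,2) (2,4) (2,5) (3,4) (4,4) (4,5)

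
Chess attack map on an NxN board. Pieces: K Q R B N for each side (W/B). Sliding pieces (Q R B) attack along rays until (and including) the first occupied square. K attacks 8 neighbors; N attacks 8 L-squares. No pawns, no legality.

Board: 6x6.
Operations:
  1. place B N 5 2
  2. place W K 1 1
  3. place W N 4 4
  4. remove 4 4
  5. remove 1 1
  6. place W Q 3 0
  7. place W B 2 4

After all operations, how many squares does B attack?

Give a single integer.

Op 1: place BN@(5,2)
Op 2: place WK@(1,1)
Op 3: place WN@(4,4)
Op 4: remove (4,4)
Op 5: remove (1,1)
Op 6: place WQ@(3,0)
Op 7: place WB@(2,4)
Per-piece attacks for B:
  BN@(5,2): attacks (4,4) (3,3) (4,0) (3,1)
Union (4 distinct): (3,1) (3,3) (4,0) (4,4)

Answer: 4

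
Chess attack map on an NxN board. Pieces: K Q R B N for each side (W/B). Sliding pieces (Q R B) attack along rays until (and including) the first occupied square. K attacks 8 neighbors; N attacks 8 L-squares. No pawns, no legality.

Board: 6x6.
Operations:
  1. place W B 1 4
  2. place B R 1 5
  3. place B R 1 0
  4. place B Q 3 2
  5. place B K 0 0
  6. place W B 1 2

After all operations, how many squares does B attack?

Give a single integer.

Answer: 26

Derivation:
Op 1: place WB@(1,4)
Op 2: place BR@(1,5)
Op 3: place BR@(1,0)
Op 4: place BQ@(3,2)
Op 5: place BK@(0,0)
Op 6: place WB@(1,2)
Per-piece attacks for B:
  BK@(0,0): attacks (0,1) (1,0) (1,1)
  BR@(1,0): attacks (1,1) (1,2) (2,0) (3,0) (4,0) (5,0) (0,0) [ray(0,1) blocked at (1,2); ray(-1,0) blocked at (0,0)]
  BR@(1,5): attacks (1,4) (2,5) (3,5) (4,5) (5,5) (0,5) [ray(0,-1) blocked at (1,4)]
  BQ@(3,2): attacks (3,3) (3,4) (3,5) (3,1) (3,0) (4,2) (5,2) (2,2) (1,2) (4,3) (5,4) (4,1) (5,0) (2,3) (1,4) (2,1) (1,0) [ray(-1,0) blocked at (1,2); ray(-1,1) blocked at (1,4); ray(-1,-1) blocked at (1,0)]
Union (26 distinct): (0,0) (0,1) (0,5) (1,0) (1,1) (1,2) (1,4) (2,0) (2,1) (2,2) (2,3) (2,5) (3,0) (3,1) (3,3) (3,4) (3,5) (4,0) (4,1) (4,2) (4,3) (4,5) (5,0) (5,2) (5,4) (5,5)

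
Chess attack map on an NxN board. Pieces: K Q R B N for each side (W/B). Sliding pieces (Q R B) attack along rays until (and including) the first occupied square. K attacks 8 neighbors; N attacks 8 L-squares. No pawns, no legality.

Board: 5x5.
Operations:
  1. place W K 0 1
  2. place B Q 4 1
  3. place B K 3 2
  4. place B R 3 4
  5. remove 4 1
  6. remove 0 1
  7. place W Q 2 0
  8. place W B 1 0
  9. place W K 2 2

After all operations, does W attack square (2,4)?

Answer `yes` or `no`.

Answer: no

Derivation:
Op 1: place WK@(0,1)
Op 2: place BQ@(4,1)
Op 3: place BK@(3,2)
Op 4: place BR@(3,4)
Op 5: remove (4,1)
Op 6: remove (0,1)
Op 7: place WQ@(2,0)
Op 8: place WB@(1,0)
Op 9: place WK@(2,2)
Per-piece attacks for W:
  WB@(1,0): attacks (2,1) (3,2) (0,1) [ray(1,1) blocked at (3,2)]
  WQ@(2,0): attacks (2,1) (2,2) (3,0) (4,0) (1,0) (3,1) (4,2) (1,1) (0,2) [ray(0,1) blocked at (2,2); ray(-1,0) blocked at (1,0)]
  WK@(2,2): attacks (2,3) (2,1) (3,2) (1,2) (3,3) (3,1) (1,3) (1,1)
W attacks (2,4): no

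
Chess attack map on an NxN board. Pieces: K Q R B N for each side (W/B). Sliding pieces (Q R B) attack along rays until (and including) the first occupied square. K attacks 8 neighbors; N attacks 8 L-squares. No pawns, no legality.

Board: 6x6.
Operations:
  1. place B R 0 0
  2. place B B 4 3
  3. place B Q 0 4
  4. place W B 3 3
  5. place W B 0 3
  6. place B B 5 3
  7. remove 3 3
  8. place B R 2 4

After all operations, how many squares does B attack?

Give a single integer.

Answer: 26

Derivation:
Op 1: place BR@(0,0)
Op 2: place BB@(4,3)
Op 3: place BQ@(0,4)
Op 4: place WB@(3,3)
Op 5: place WB@(0,3)
Op 6: place BB@(5,3)
Op 7: remove (3,3)
Op 8: place BR@(2,4)
Per-piece attacks for B:
  BR@(0,0): attacks (0,1) (0,2) (0,3) (1,0) (2,0) (3,0) (4,0) (5,0) [ray(0,1) blocked at (0,3)]
  BQ@(0,4): attacks (0,5) (0,3) (1,4) (2,4) (1,5) (1,3) (2,2) (3,1) (4,0) [ray(0,-1) blocked at (0,3); ray(1,0) blocked at (2,4)]
  BR@(2,4): attacks (2,5) (2,3) (2,2) (2,1) (2,0) (3,4) (4,4) (5,4) (1,4) (0,4) [ray(-1,0) blocked at (0,4)]
  BB@(4,3): attacks (5,4) (5,2) (3,4) (2,5) (3,2) (2,1) (1,0)
  BB@(5,3): attacks (4,4) (3,5) (4,2) (3,1) (2,0)
Union (26 distinct): (0,1) (0,2) (0,3) (0,4) (0,5) (1,0) (1,3) (1,4) (1,5) (2,0) (2,1) (2,2) (2,3) (2,4) (2,5) (3,0) (3,1) (3,2) (3,4) (3,5) (4,0) (4,2) (4,4) (5,0) (5,2) (5,4)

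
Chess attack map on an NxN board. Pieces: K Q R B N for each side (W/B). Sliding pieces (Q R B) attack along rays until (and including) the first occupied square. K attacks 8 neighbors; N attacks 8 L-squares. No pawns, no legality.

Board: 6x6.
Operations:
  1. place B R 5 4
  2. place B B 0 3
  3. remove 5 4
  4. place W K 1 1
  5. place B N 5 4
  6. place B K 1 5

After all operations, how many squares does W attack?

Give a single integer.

Answer: 8

Derivation:
Op 1: place BR@(5,4)
Op 2: place BB@(0,3)
Op 3: remove (5,4)
Op 4: place WK@(1,1)
Op 5: place BN@(5,4)
Op 6: place BK@(1,5)
Per-piece attacks for W:
  WK@(1,1): attacks (1,2) (1,0) (2,1) (0,1) (2,2) (2,0) (0,2) (0,0)
Union (8 distinct): (0,0) (0,1) (0,2) (1,0) (1,2) (2,0) (2,1) (2,2)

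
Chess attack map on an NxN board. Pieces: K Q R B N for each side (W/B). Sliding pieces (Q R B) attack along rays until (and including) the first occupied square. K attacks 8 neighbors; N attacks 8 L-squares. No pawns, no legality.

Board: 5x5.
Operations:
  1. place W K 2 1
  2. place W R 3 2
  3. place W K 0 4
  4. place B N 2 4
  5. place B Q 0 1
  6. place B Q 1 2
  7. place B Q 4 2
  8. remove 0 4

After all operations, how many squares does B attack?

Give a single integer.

Op 1: place WK@(2,1)
Op 2: place WR@(3,2)
Op 3: place WK@(0,4)
Op 4: place BN@(2,4)
Op 5: place BQ@(0,1)
Op 6: place BQ@(1,2)
Op 7: place BQ@(4,2)
Op 8: remove (0,4)
Per-piece attacks for B:
  BQ@(0,1): attacks (0,2) (0,3) (0,4) (0,0) (1,1) (2,1) (1,2) (1,0) [ray(1,0) blocked at (2,1); ray(1,1) blocked at (1,2)]
  BQ@(1,2): attacks (1,3) (1,4) (1,1) (1,0) (2,2) (3,2) (0,2) (2,3) (3,4) (2,1) (0,3) (0,1) [ray(1,0) blocked at (3,2); ray(1,-1) blocked at (2,1); ray(-1,-1) blocked at (0,1)]
  BN@(2,4): attacks (3,2) (4,3) (1,2) (0,3)
  BQ@(4,2): attacks (4,3) (4,4) (4,1) (4,0) (3,2) (3,3) (2,4) (3,1) (2,0) [ray(-1,0) blocked at (3,2); ray(-1,1) blocked at (2,4)]
Union (23 distinct): (0,0) (0,1) (0,2) (0,3) (0,4) (1,0) (1,1) (1,2) (1,3) (1,4) (2,0) (2,1) (2,2) (2,3) (2,4) (3,1) (3,2) (3,3) (3,4) (4,0) (4,1) (4,3) (4,4)

Answer: 23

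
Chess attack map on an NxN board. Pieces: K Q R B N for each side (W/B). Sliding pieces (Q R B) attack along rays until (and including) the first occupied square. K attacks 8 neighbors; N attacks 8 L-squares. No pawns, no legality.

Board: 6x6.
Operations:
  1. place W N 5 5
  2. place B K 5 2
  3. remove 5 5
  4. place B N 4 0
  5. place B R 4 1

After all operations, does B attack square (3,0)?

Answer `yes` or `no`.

Op 1: place WN@(5,5)
Op 2: place BK@(5,2)
Op 3: remove (5,5)
Op 4: place BN@(4,0)
Op 5: place BR@(4,1)
Per-piece attacks for B:
  BN@(4,0): attacks (5,2) (3,2) (2,1)
  BR@(4,1): attacks (4,2) (4,3) (4,4) (4,5) (4,0) (5,1) (3,1) (2,1) (1,1) (0,1) [ray(0,-1) blocked at (4,0)]
  BK@(5,2): attacks (5,3) (5,1) (4,2) (4,3) (4,1)
B attacks (3,0): no

Answer: no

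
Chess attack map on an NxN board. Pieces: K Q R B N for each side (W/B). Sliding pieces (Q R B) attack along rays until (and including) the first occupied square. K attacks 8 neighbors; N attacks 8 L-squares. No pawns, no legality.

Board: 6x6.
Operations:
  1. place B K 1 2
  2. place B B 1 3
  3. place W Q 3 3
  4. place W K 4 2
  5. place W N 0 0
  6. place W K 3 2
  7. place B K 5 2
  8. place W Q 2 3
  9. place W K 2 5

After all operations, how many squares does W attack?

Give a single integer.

Answer: 27

Derivation:
Op 1: place BK@(1,2)
Op 2: place BB@(1,3)
Op 3: place WQ@(3,3)
Op 4: place WK@(4,2)
Op 5: place WN@(0,0)
Op 6: place WK@(3,2)
Op 7: place BK@(5,2)
Op 8: place WQ@(2,3)
Op 9: place WK@(2,5)
Per-piece attacks for W:
  WN@(0,0): attacks (1,2) (2,1)
  WQ@(2,3): attacks (2,4) (2,5) (2,2) (2,1) (2,0) (3,3) (1,3) (3,4) (4,5) (3,2) (1,4) (0,5) (1,2) [ray(0,1) blocked at (2,5); ray(1,0) blocked at (3,3); ray(-1,0) blocked at (1,3); ray(1,-1) blocked at (3,2); ray(-1,-1) blocked at (1,2)]
  WK@(2,5): attacks (2,4) (3,5) (1,5) (3,4) (1,4)
  WK@(3,2): attacks (3,3) (3,1) (4,2) (2,2) (4,3) (4,1) (2,3) (2,1)
  WQ@(3,3): attacks (3,4) (3,5) (3,2) (4,3) (5,3) (2,3) (4,4) (5,5) (4,2) (2,4) (1,5) (2,2) (1,1) (0,0) [ray(0,-1) blocked at (3,2); ray(-1,0) blocked at (2,3); ray(1,-1) blocked at (4,2); ray(-1,-1) blocked at (0,0)]
  WK@(4,2): attacks (4,3) (4,1) (5,2) (3,2) (5,3) (5,1) (3,3) (3,1)
Union (27 distinct): (0,0) (0,5) (1,1) (1,2) (1,3) (1,4) (1,5) (2,0) (2,1) (2,2) (2,3) (2,4) (2,5) (3,1) (3,2) (3,3) (3,4) (3,5) (4,1) (4,2) (4,3) (4,4) (4,5) (5,1) (5,2) (5,3) (5,5)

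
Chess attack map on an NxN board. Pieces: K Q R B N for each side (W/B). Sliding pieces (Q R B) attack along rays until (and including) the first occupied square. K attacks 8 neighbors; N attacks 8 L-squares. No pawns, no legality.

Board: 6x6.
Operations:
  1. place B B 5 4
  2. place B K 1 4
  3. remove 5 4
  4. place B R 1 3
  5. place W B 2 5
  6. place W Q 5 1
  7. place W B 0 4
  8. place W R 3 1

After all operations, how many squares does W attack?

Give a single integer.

Op 1: place BB@(5,4)
Op 2: place BK@(1,4)
Op 3: remove (5,4)
Op 4: place BR@(1,3)
Op 5: place WB@(2,5)
Op 6: place WQ@(5,1)
Op 7: place WB@(0,4)
Op 8: place WR@(3,1)
Per-piece attacks for W:
  WB@(0,4): attacks (1,5) (1,3) [ray(1,-1) blocked at (1,3)]
  WB@(2,5): attacks (3,4) (4,3) (5,2) (1,4) [ray(-1,-1) blocked at (1,4)]
  WR@(3,1): attacks (3,2) (3,3) (3,4) (3,5) (3,0) (4,1) (5,1) (2,1) (1,1) (0,1) [ray(1,0) blocked at (5,1)]
  WQ@(5,1): attacks (5,2) (5,3) (5,4) (5,5) (5,0) (4,1) (3,1) (4,2) (3,3) (2,4) (1,5) (4,0) [ray(-1,0) blocked at (3,1)]
Union (23 distinct): (0,1) (1,1) (1,3) (1,4) (1,5) (2,1) (2,4) (3,0) (3,1) (3,2) (3,3) (3,4) (3,5) (4,0) (4,1) (4,2) (4,3) (5,0) (5,1) (5,2) (5,3) (5,4) (5,5)

Answer: 23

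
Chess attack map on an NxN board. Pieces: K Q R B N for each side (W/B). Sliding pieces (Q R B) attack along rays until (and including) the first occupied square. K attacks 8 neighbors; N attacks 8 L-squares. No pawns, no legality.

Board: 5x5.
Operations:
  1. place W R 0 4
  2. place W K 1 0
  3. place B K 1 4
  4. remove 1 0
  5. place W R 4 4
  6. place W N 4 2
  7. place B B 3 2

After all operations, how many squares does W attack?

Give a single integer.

Op 1: place WR@(0,4)
Op 2: place WK@(1,0)
Op 3: place BK@(1,4)
Op 4: remove (1,0)
Op 5: place WR@(4,4)
Op 6: place WN@(4,2)
Op 7: place BB@(3,2)
Per-piece attacks for W:
  WR@(0,4): attacks (0,3) (0,2) (0,1) (0,0) (1,4) [ray(1,0) blocked at (1,4)]
  WN@(4,2): attacks (3,4) (2,3) (3,0) (2,1)
  WR@(4,4): attacks (4,3) (4,2) (3,4) (2,4) (1,4) [ray(0,-1) blocked at (4,2); ray(-1,0) blocked at (1,4)]
Union (12 distinct): (0,0) (0,1) (0,2) (0,3) (1,4) (2,1) (2,3) (2,4) (3,0) (3,4) (4,2) (4,3)

Answer: 12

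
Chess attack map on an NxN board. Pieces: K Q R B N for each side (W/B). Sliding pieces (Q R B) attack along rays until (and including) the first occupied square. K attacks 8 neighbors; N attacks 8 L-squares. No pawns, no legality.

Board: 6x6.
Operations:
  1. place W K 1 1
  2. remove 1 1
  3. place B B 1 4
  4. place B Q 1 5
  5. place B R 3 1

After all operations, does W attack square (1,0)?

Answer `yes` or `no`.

Op 1: place WK@(1,1)
Op 2: remove (1,1)
Op 3: place BB@(1,4)
Op 4: place BQ@(1,5)
Op 5: place BR@(3,1)
Per-piece attacks for W:
W attacks (1,0): no

Answer: no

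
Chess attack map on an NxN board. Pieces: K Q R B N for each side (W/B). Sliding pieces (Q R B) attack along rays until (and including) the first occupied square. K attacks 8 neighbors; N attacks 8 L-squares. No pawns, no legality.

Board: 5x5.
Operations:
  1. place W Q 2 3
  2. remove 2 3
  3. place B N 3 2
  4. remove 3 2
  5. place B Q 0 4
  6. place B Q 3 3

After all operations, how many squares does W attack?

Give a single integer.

Op 1: place WQ@(2,3)
Op 2: remove (2,3)
Op 3: place BN@(3,2)
Op 4: remove (3,2)
Op 5: place BQ@(0,4)
Op 6: place BQ@(3,3)
Per-piece attacks for W:
Union (0 distinct): (none)

Answer: 0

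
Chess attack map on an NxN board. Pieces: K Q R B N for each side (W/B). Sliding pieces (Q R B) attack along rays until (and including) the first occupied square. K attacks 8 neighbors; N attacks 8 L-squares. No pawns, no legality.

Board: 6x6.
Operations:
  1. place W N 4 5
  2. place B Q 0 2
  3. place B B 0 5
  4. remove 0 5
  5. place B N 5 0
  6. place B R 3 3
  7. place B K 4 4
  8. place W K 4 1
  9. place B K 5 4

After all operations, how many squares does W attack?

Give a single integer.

Answer: 11

Derivation:
Op 1: place WN@(4,5)
Op 2: place BQ@(0,2)
Op 3: place BB@(0,5)
Op 4: remove (0,5)
Op 5: place BN@(5,0)
Op 6: place BR@(3,3)
Op 7: place BK@(4,4)
Op 8: place WK@(4,1)
Op 9: place BK@(5,4)
Per-piece attacks for W:
  WK@(4,1): attacks (4,2) (4,0) (5,1) (3,1) (5,2) (5,0) (3,2) (3,0)
  WN@(4,5): attacks (5,3) (3,3) (2,4)
Union (11 distinct): (2,4) (3,0) (3,1) (3,2) (3,3) (4,0) (4,2) (5,0) (5,1) (5,2) (5,3)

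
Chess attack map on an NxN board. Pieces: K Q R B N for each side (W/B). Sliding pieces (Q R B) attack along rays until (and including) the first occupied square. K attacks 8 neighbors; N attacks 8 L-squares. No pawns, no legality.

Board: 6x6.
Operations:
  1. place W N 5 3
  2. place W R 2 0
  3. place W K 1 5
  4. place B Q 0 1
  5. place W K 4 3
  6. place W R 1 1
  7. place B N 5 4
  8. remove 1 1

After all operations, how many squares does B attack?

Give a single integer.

Op 1: place WN@(5,3)
Op 2: place WR@(2,0)
Op 3: place WK@(1,5)
Op 4: place BQ@(0,1)
Op 5: place WK@(4,3)
Op 6: place WR@(1,1)
Op 7: place BN@(5,4)
Op 8: remove (1,1)
Per-piece attacks for B:
  BQ@(0,1): attacks (0,2) (0,3) (0,4) (0,5) (0,0) (1,1) (2,1) (3,1) (4,1) (5,1) (1,2) (2,3) (3,4) (4,5) (1,0)
  BN@(5,4): attacks (3,5) (4,2) (3,3)
Union (18 distinct): (0,0) (0,2) (0,3) (0,4) (0,5) (1,0) (1,1) (1,2) (2,1) (2,3) (3,1) (3,3) (3,4) (3,5) (4,1) (4,2) (4,5) (5,1)

Answer: 18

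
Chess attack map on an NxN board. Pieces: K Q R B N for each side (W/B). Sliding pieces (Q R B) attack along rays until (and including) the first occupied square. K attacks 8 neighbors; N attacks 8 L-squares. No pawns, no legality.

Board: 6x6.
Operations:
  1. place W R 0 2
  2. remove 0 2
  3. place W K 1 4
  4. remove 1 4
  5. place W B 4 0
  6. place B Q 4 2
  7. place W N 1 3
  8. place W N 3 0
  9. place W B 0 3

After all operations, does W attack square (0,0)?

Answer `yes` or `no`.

Op 1: place WR@(0,2)
Op 2: remove (0,2)
Op 3: place WK@(1,4)
Op 4: remove (1,4)
Op 5: place WB@(4,0)
Op 6: place BQ@(4,2)
Op 7: place WN@(1,3)
Op 8: place WN@(3,0)
Op 9: place WB@(0,3)
Per-piece attacks for W:
  WB@(0,3): attacks (1,4) (2,5) (1,2) (2,1) (3,0) [ray(1,-1) blocked at (3,0)]
  WN@(1,3): attacks (2,5) (3,4) (0,5) (2,1) (3,2) (0,1)
  WN@(3,0): attacks (4,2) (5,1) (2,2) (1,1)
  WB@(4,0): attacks (5,1) (3,1) (2,2) (1,3) [ray(-1,1) blocked at (1,3)]
W attacks (0,0): no

Answer: no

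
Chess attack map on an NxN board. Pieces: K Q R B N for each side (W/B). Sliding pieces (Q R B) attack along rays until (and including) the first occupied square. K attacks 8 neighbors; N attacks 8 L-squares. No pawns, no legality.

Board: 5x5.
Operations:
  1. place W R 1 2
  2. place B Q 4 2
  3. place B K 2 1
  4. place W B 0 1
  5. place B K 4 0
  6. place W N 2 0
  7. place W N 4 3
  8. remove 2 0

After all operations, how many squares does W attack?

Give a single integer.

Op 1: place WR@(1,2)
Op 2: place BQ@(4,2)
Op 3: place BK@(2,1)
Op 4: place WB@(0,1)
Op 5: place BK@(4,0)
Op 6: place WN@(2,0)
Op 7: place WN@(4,3)
Op 8: remove (2,0)
Per-piece attacks for W:
  WB@(0,1): attacks (1,2) (1,0) [ray(1,1) blocked at (1,2)]
  WR@(1,2): attacks (1,3) (1,4) (1,1) (1,0) (2,2) (3,2) (4,2) (0,2) [ray(1,0) blocked at (4,2)]
  WN@(4,3): attacks (2,4) (3,1) (2,2)
Union (11 distinct): (0,2) (1,0) (1,1) (1,2) (1,3) (1,4) (2,2) (2,4) (3,1) (3,2) (4,2)

Answer: 11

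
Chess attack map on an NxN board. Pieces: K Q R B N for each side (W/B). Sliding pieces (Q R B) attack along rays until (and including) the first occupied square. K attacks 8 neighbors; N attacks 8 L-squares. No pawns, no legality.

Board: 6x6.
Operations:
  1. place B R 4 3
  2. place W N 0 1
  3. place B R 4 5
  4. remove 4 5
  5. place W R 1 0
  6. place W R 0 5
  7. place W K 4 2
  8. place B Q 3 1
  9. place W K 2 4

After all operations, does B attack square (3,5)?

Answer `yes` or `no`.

Answer: yes

Derivation:
Op 1: place BR@(4,3)
Op 2: place WN@(0,1)
Op 3: place BR@(4,5)
Op 4: remove (4,5)
Op 5: place WR@(1,0)
Op 6: place WR@(0,5)
Op 7: place WK@(4,2)
Op 8: place BQ@(3,1)
Op 9: place WK@(2,4)
Per-piece attacks for B:
  BQ@(3,1): attacks (3,2) (3,3) (3,4) (3,5) (3,0) (4,1) (5,1) (2,1) (1,1) (0,1) (4,2) (4,0) (2,2) (1,3) (0,4) (2,0) [ray(-1,0) blocked at (0,1); ray(1,1) blocked at (4,2)]
  BR@(4,3): attacks (4,4) (4,5) (4,2) (5,3) (3,3) (2,3) (1,3) (0,3) [ray(0,-1) blocked at (4,2)]
B attacks (3,5): yes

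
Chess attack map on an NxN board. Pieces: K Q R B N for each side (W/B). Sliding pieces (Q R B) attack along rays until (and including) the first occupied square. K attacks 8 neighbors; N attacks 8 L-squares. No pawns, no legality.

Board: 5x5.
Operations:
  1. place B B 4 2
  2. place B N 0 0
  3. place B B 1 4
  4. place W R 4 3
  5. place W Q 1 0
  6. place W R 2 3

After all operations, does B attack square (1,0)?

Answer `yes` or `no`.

Answer: no

Derivation:
Op 1: place BB@(4,2)
Op 2: place BN@(0,0)
Op 3: place BB@(1,4)
Op 4: place WR@(4,3)
Op 5: place WQ@(1,0)
Op 6: place WR@(2,3)
Per-piece attacks for B:
  BN@(0,0): attacks (1,2) (2,1)
  BB@(1,4): attacks (2,3) (0,3) [ray(1,-1) blocked at (2,3)]
  BB@(4,2): attacks (3,3) (2,4) (3,1) (2,0)
B attacks (1,0): no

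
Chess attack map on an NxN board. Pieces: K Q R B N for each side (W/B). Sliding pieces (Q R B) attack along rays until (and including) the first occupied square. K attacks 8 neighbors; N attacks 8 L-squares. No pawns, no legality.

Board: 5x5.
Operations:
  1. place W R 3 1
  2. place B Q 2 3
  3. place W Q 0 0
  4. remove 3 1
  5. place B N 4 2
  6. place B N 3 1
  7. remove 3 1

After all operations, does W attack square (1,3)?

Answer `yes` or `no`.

Answer: no

Derivation:
Op 1: place WR@(3,1)
Op 2: place BQ@(2,3)
Op 3: place WQ@(0,0)
Op 4: remove (3,1)
Op 5: place BN@(4,2)
Op 6: place BN@(3,1)
Op 7: remove (3,1)
Per-piece attacks for W:
  WQ@(0,0): attacks (0,1) (0,2) (0,3) (0,4) (1,0) (2,0) (3,0) (4,0) (1,1) (2,2) (3,3) (4,4)
W attacks (1,3): no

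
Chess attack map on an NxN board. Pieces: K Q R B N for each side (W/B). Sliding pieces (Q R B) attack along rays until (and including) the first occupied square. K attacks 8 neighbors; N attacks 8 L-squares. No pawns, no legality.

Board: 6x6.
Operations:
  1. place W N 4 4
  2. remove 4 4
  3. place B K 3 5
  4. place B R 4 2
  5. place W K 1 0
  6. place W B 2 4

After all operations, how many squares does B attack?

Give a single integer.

Answer: 13

Derivation:
Op 1: place WN@(4,4)
Op 2: remove (4,4)
Op 3: place BK@(3,5)
Op 4: place BR@(4,2)
Op 5: place WK@(1,0)
Op 6: place WB@(2,4)
Per-piece attacks for B:
  BK@(3,5): attacks (3,4) (4,5) (2,5) (4,4) (2,4)
  BR@(4,2): attacks (4,3) (4,4) (4,5) (4,1) (4,0) (5,2) (3,2) (2,2) (1,2) (0,2)
Union (13 distinct): (0,2) (1,2) (2,2) (2,4) (2,5) (3,2) (3,4) (4,0) (4,1) (4,3) (4,4) (4,5) (5,2)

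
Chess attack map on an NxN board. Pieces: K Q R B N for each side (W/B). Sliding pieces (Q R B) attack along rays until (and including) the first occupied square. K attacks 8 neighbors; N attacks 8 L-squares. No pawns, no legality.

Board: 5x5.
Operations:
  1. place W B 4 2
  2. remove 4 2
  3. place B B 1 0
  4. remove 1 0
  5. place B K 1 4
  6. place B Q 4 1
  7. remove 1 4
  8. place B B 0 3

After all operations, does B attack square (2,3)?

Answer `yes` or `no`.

Answer: yes

Derivation:
Op 1: place WB@(4,2)
Op 2: remove (4,2)
Op 3: place BB@(1,0)
Op 4: remove (1,0)
Op 5: place BK@(1,4)
Op 6: place BQ@(4,1)
Op 7: remove (1,4)
Op 8: place BB@(0,3)
Per-piece attacks for B:
  BB@(0,3): attacks (1,4) (1,2) (2,1) (3,0)
  BQ@(4,1): attacks (4,2) (4,3) (4,4) (4,0) (3,1) (2,1) (1,1) (0,1) (3,2) (2,3) (1,4) (3,0)
B attacks (2,3): yes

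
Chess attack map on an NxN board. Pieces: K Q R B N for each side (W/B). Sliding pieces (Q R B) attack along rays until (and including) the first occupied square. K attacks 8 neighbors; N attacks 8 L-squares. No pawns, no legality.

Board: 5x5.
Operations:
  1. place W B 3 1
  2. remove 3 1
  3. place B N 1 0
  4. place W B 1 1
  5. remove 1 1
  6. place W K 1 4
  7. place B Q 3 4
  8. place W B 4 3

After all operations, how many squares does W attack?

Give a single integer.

Op 1: place WB@(3,1)
Op 2: remove (3,1)
Op 3: place BN@(1,0)
Op 4: place WB@(1,1)
Op 5: remove (1,1)
Op 6: place WK@(1,4)
Op 7: place BQ@(3,4)
Op 8: place WB@(4,3)
Per-piece attacks for W:
  WK@(1,4): attacks (1,3) (2,4) (0,4) (2,3) (0,3)
  WB@(4,3): attacks (3,4) (3,2) (2,1) (1,0) [ray(-1,1) blocked at (3,4); ray(-1,-1) blocked at (1,0)]
Union (9 distinct): (0,3) (0,4) (1,0) (1,3) (2,1) (2,3) (2,4) (3,2) (3,4)

Answer: 9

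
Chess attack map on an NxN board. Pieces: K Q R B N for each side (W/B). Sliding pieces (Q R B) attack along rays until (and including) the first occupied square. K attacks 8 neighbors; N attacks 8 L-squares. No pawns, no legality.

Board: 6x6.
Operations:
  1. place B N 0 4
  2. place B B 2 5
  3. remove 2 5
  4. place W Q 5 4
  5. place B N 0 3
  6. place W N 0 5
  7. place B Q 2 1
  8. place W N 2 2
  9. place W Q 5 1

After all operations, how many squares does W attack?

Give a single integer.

Answer: 26

Derivation:
Op 1: place BN@(0,4)
Op 2: place BB@(2,5)
Op 3: remove (2,5)
Op 4: place WQ@(5,4)
Op 5: place BN@(0,3)
Op 6: place WN@(0,5)
Op 7: place BQ@(2,1)
Op 8: place WN@(2,2)
Op 9: place WQ@(5,1)
Per-piece attacks for W:
  WN@(0,5): attacks (1,3) (2,4)
  WN@(2,2): attacks (3,4) (4,3) (1,4) (0,3) (3,0) (4,1) (1,0) (0,1)
  WQ@(5,1): attacks (5,2) (5,3) (5,4) (5,0) (4,1) (3,1) (2,1) (4,2) (3,3) (2,4) (1,5) (4,0) [ray(0,1) blocked at (5,4); ray(-1,0) blocked at (2,1)]
  WQ@(5,4): attacks (5,5) (5,3) (5,2) (5,1) (4,4) (3,4) (2,4) (1,4) (0,4) (4,5) (4,3) (3,2) (2,1) [ray(0,-1) blocked at (5,1); ray(-1,0) blocked at (0,4); ray(-1,-1) blocked at (2,1)]
Union (26 distinct): (0,1) (0,3) (0,4) (1,0) (1,3) (1,4) (1,5) (2,1) (2,4) (3,0) (3,1) (3,2) (3,3) (3,4) (4,0) (4,1) (4,2) (4,3) (4,4) (4,5) (5,0) (5,1) (5,2) (5,3) (5,4) (5,5)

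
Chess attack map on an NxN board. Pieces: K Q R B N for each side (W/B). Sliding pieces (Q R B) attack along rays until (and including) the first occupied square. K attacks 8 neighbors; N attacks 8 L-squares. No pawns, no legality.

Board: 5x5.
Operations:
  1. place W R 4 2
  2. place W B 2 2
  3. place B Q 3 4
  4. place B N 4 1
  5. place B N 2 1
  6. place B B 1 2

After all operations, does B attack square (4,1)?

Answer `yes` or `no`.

Op 1: place WR@(4,2)
Op 2: place WB@(2,2)
Op 3: place BQ@(3,4)
Op 4: place BN@(4,1)
Op 5: place BN@(2,1)
Op 6: place BB@(1,2)
Per-piece attacks for B:
  BB@(1,2): attacks (2,3) (3,4) (2,1) (0,3) (0,1) [ray(1,1) blocked at (3,4); ray(1,-1) blocked at (2,1)]
  BN@(2,1): attacks (3,3) (4,2) (1,3) (0,2) (4,0) (0,0)
  BQ@(3,4): attacks (3,3) (3,2) (3,1) (3,0) (4,4) (2,4) (1,4) (0,4) (4,3) (2,3) (1,2) [ray(-1,-1) blocked at (1,2)]
  BN@(4,1): attacks (3,3) (2,2) (2,0)
B attacks (4,1): no

Answer: no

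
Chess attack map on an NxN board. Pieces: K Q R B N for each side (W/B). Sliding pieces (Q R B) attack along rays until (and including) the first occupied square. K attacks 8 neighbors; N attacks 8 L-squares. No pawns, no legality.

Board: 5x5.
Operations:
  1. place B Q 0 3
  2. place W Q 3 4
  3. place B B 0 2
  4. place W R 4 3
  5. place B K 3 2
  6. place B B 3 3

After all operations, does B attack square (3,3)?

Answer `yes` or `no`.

Op 1: place BQ@(0,3)
Op 2: place WQ@(3,4)
Op 3: place BB@(0,2)
Op 4: place WR@(4,3)
Op 5: place BK@(3,2)
Op 6: place BB@(3,3)
Per-piece attacks for B:
  BB@(0,2): attacks (1,3) (2,4) (1,1) (2,0)
  BQ@(0,3): attacks (0,4) (0,2) (1,3) (2,3) (3,3) (1,4) (1,2) (2,1) (3,0) [ray(0,-1) blocked at (0,2); ray(1,0) blocked at (3,3)]
  BK@(3,2): attacks (3,3) (3,1) (4,2) (2,2) (4,3) (4,1) (2,3) (2,1)
  BB@(3,3): attacks (4,4) (4,2) (2,4) (2,2) (1,1) (0,0)
B attacks (3,3): yes

Answer: yes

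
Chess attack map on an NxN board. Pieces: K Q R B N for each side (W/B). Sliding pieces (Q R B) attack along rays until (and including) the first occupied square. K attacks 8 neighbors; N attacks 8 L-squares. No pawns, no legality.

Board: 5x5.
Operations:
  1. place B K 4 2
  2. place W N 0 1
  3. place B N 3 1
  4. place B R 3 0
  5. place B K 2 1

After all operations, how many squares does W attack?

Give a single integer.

Answer: 3

Derivation:
Op 1: place BK@(4,2)
Op 2: place WN@(0,1)
Op 3: place BN@(3,1)
Op 4: place BR@(3,0)
Op 5: place BK@(2,1)
Per-piece attacks for W:
  WN@(0,1): attacks (1,3) (2,2) (2,0)
Union (3 distinct): (1,3) (2,0) (2,2)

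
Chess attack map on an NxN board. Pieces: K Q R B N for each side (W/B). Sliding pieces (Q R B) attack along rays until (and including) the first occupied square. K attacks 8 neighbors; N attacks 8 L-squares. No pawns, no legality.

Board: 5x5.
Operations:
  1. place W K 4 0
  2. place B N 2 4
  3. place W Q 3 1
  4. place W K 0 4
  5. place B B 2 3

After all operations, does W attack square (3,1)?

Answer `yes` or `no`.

Op 1: place WK@(4,0)
Op 2: place BN@(2,4)
Op 3: place WQ@(3,1)
Op 4: place WK@(0,4)
Op 5: place BB@(2,3)
Per-piece attacks for W:
  WK@(0,4): attacks (0,3) (1,4) (1,3)
  WQ@(3,1): attacks (3,2) (3,3) (3,4) (3,0) (4,1) (2,1) (1,1) (0,1) (4,2) (4,0) (2,2) (1,3) (0,4) (2,0) [ray(1,-1) blocked at (4,0); ray(-1,1) blocked at (0,4)]
  WK@(4,0): attacks (4,1) (3,0) (3,1)
W attacks (3,1): yes

Answer: yes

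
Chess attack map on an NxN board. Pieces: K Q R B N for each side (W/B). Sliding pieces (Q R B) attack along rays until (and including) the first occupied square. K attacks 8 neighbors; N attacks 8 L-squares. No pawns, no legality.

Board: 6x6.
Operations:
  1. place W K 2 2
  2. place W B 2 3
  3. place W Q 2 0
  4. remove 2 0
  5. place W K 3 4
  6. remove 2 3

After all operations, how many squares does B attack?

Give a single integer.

Op 1: place WK@(2,2)
Op 2: place WB@(2,3)
Op 3: place WQ@(2,0)
Op 4: remove (2,0)
Op 5: place WK@(3,4)
Op 6: remove (2,3)
Per-piece attacks for B:
Union (0 distinct): (none)

Answer: 0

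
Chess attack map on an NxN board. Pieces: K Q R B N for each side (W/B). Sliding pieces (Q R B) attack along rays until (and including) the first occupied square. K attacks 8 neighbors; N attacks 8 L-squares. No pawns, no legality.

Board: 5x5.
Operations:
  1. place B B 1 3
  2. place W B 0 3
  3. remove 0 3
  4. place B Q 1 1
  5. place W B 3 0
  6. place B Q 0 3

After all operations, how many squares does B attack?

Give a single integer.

Answer: 18

Derivation:
Op 1: place BB@(1,3)
Op 2: place WB@(0,3)
Op 3: remove (0,3)
Op 4: place BQ@(1,1)
Op 5: place WB@(3,0)
Op 6: place BQ@(0,3)
Per-piece attacks for B:
  BQ@(0,3): attacks (0,4) (0,2) (0,1) (0,0) (1,3) (1,4) (1,2) (2,1) (3,0) [ray(1,0) blocked at (1,3); ray(1,-1) blocked at (3,0)]
  BQ@(1,1): attacks (1,2) (1,3) (1,0) (2,1) (3,1) (4,1) (0,1) (2,2) (3,3) (4,4) (2,0) (0,2) (0,0) [ray(0,1) blocked at (1,3)]
  BB@(1,3): attacks (2,4) (2,2) (3,1) (4,0) (0,4) (0,2)
Union (18 distinct): (0,0) (0,1) (0,2) (0,4) (1,0) (1,2) (1,3) (1,4) (2,0) (2,1) (2,2) (2,4) (3,0) (3,1) (3,3) (4,0) (4,1) (4,4)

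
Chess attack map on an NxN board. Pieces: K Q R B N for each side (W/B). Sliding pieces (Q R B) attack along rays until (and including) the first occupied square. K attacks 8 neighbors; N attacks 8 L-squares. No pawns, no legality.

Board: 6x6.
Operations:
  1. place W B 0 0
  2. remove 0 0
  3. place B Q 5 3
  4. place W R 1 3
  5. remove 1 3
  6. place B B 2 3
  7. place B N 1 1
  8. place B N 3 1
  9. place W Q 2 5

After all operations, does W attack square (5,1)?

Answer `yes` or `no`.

Answer: no

Derivation:
Op 1: place WB@(0,0)
Op 2: remove (0,0)
Op 3: place BQ@(5,3)
Op 4: place WR@(1,3)
Op 5: remove (1,3)
Op 6: place BB@(2,3)
Op 7: place BN@(1,1)
Op 8: place BN@(3,1)
Op 9: place WQ@(2,5)
Per-piece attacks for W:
  WQ@(2,5): attacks (2,4) (2,3) (3,5) (4,5) (5,5) (1,5) (0,5) (3,4) (4,3) (5,2) (1,4) (0,3) [ray(0,-1) blocked at (2,3)]
W attacks (5,1): no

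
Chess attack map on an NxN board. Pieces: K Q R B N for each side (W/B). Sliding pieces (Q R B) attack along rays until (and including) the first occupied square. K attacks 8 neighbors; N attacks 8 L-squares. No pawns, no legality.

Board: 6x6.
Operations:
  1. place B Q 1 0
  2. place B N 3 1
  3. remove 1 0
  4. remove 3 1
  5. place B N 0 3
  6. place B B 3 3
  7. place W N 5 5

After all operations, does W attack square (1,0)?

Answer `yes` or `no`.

Answer: no

Derivation:
Op 1: place BQ@(1,0)
Op 2: place BN@(3,1)
Op 3: remove (1,0)
Op 4: remove (3,1)
Op 5: place BN@(0,3)
Op 6: place BB@(3,3)
Op 7: place WN@(5,5)
Per-piece attacks for W:
  WN@(5,5): attacks (4,3) (3,4)
W attacks (1,0): no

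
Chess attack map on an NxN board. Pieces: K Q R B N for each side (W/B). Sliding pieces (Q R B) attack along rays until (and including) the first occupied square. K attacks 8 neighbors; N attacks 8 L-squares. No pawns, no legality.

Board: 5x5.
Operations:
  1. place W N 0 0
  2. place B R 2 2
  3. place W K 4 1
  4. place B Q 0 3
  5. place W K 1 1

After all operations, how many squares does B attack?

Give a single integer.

Answer: 16

Derivation:
Op 1: place WN@(0,0)
Op 2: place BR@(2,2)
Op 3: place WK@(4,1)
Op 4: place BQ@(0,3)
Op 5: place WK@(1,1)
Per-piece attacks for B:
  BQ@(0,3): attacks (0,4) (0,2) (0,1) (0,0) (1,3) (2,3) (3,3) (4,3) (1,4) (1,2) (2,1) (3,0) [ray(0,-1) blocked at (0,0)]
  BR@(2,2): attacks (2,3) (2,4) (2,1) (2,0) (3,2) (4,2) (1,2) (0,2)
Union (16 distinct): (0,0) (0,1) (0,2) (0,4) (1,2) (1,3) (1,4) (2,0) (2,1) (2,3) (2,4) (3,0) (3,2) (3,3) (4,2) (4,3)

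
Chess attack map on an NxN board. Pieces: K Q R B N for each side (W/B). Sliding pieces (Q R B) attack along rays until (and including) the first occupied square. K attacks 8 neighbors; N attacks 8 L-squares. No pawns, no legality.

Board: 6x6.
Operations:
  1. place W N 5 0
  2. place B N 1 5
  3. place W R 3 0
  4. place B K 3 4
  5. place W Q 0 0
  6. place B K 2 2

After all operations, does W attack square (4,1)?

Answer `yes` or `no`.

Op 1: place WN@(5,0)
Op 2: place BN@(1,5)
Op 3: place WR@(3,0)
Op 4: place BK@(3,4)
Op 5: place WQ@(0,0)
Op 6: place BK@(2,2)
Per-piece attacks for W:
  WQ@(0,0): attacks (0,1) (0,2) (0,3) (0,4) (0,5) (1,0) (2,0) (3,0) (1,1) (2,2) [ray(1,0) blocked at (3,0); ray(1,1) blocked at (2,2)]
  WR@(3,0): attacks (3,1) (3,2) (3,3) (3,4) (4,0) (5,0) (2,0) (1,0) (0,0) [ray(0,1) blocked at (3,4); ray(1,0) blocked at (5,0); ray(-1,0) blocked at (0,0)]
  WN@(5,0): attacks (4,2) (3,1)
W attacks (4,1): no

Answer: no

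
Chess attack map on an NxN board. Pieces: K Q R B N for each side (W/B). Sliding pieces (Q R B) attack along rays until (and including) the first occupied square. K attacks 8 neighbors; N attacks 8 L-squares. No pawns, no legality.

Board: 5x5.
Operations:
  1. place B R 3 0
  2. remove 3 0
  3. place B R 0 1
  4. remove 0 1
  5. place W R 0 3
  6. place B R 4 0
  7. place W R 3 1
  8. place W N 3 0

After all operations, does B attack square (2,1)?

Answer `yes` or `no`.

Op 1: place BR@(3,0)
Op 2: remove (3,0)
Op 3: place BR@(0,1)
Op 4: remove (0,1)
Op 5: place WR@(0,3)
Op 6: place BR@(4,0)
Op 7: place WR@(3,1)
Op 8: place WN@(3,0)
Per-piece attacks for B:
  BR@(4,0): attacks (4,1) (4,2) (4,3) (4,4) (3,0) [ray(-1,0) blocked at (3,0)]
B attacks (2,1): no

Answer: no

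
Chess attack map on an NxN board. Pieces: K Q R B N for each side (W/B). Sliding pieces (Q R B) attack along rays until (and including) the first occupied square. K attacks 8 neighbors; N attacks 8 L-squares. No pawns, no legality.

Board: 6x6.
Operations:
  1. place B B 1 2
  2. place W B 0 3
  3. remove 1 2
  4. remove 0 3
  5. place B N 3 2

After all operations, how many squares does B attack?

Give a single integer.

Answer: 8

Derivation:
Op 1: place BB@(1,2)
Op 2: place WB@(0,3)
Op 3: remove (1,2)
Op 4: remove (0,3)
Op 5: place BN@(3,2)
Per-piece attacks for B:
  BN@(3,2): attacks (4,4) (5,3) (2,4) (1,3) (4,0) (5,1) (2,0) (1,1)
Union (8 distinct): (1,1) (1,3) (2,0) (2,4) (4,0) (4,4) (5,1) (5,3)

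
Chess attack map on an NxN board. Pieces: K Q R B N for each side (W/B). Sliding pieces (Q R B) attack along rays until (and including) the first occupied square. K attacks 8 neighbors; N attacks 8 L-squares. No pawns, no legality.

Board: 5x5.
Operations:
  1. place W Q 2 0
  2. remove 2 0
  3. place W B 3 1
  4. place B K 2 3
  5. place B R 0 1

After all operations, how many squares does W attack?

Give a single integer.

Answer: 6

Derivation:
Op 1: place WQ@(2,0)
Op 2: remove (2,0)
Op 3: place WB@(3,1)
Op 4: place BK@(2,3)
Op 5: place BR@(0,1)
Per-piece attacks for W:
  WB@(3,1): attacks (4,2) (4,0) (2,2) (1,3) (0,4) (2,0)
Union (6 distinct): (0,4) (1,3) (2,0) (2,2) (4,0) (4,2)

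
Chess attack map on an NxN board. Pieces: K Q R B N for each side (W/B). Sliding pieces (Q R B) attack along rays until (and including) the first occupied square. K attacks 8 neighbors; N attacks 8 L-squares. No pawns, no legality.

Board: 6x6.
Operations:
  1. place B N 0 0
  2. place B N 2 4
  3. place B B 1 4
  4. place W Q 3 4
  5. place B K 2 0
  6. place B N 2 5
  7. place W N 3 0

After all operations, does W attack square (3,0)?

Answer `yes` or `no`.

Answer: yes

Derivation:
Op 1: place BN@(0,0)
Op 2: place BN@(2,4)
Op 3: place BB@(1,4)
Op 4: place WQ@(3,4)
Op 5: place BK@(2,0)
Op 6: place BN@(2,5)
Op 7: place WN@(3,0)
Per-piece attacks for W:
  WN@(3,0): attacks (4,2) (5,1) (2,2) (1,1)
  WQ@(3,4): attacks (3,5) (3,3) (3,2) (3,1) (3,0) (4,4) (5,4) (2,4) (4,5) (4,3) (5,2) (2,5) (2,3) (1,2) (0,1) [ray(0,-1) blocked at (3,0); ray(-1,0) blocked at (2,4); ray(-1,1) blocked at (2,5)]
W attacks (3,0): yes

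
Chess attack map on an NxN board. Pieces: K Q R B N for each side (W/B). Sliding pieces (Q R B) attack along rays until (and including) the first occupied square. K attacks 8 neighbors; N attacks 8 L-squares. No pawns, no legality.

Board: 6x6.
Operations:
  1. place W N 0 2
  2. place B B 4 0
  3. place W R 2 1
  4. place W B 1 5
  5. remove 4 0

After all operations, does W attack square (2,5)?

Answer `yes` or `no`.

Op 1: place WN@(0,2)
Op 2: place BB@(4,0)
Op 3: place WR@(2,1)
Op 4: place WB@(1,5)
Op 5: remove (4,0)
Per-piece attacks for W:
  WN@(0,2): attacks (1,4) (2,3) (1,0) (2,1)
  WB@(1,5): attacks (2,4) (3,3) (4,2) (5,1) (0,4)
  WR@(2,1): attacks (2,2) (2,3) (2,4) (2,5) (2,0) (3,1) (4,1) (5,1) (1,1) (0,1)
W attacks (2,5): yes

Answer: yes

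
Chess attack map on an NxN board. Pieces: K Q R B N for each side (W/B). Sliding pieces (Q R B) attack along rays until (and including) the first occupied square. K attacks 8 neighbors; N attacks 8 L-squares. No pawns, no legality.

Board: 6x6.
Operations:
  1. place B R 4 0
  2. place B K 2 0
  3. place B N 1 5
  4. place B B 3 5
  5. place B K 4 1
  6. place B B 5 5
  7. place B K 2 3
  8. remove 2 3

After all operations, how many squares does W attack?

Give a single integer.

Answer: 0

Derivation:
Op 1: place BR@(4,0)
Op 2: place BK@(2,0)
Op 3: place BN@(1,5)
Op 4: place BB@(3,5)
Op 5: place BK@(4,1)
Op 6: place BB@(5,5)
Op 7: place BK@(2,3)
Op 8: remove (2,3)
Per-piece attacks for W:
Union (0 distinct): (none)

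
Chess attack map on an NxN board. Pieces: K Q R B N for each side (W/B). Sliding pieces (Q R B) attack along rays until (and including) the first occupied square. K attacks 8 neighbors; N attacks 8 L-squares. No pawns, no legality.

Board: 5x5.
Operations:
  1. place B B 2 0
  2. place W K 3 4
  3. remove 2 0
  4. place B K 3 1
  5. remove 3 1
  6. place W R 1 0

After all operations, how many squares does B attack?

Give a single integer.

Answer: 0

Derivation:
Op 1: place BB@(2,0)
Op 2: place WK@(3,4)
Op 3: remove (2,0)
Op 4: place BK@(3,1)
Op 5: remove (3,1)
Op 6: place WR@(1,0)
Per-piece attacks for B:
Union (0 distinct): (none)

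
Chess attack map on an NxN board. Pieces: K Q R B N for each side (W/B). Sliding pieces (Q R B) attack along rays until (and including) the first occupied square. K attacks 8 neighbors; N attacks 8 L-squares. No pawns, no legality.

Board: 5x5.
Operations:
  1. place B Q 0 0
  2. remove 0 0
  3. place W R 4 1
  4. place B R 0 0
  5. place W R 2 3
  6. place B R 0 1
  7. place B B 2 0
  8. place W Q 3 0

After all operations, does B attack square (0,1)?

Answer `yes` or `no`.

Op 1: place BQ@(0,0)
Op 2: remove (0,0)
Op 3: place WR@(4,1)
Op 4: place BR@(0,0)
Op 5: place WR@(2,3)
Op 6: place BR@(0,1)
Op 7: place BB@(2,0)
Op 8: place WQ@(3,0)
Per-piece attacks for B:
  BR@(0,0): attacks (0,1) (1,0) (2,0) [ray(0,1) blocked at (0,1); ray(1,0) blocked at (2,0)]
  BR@(0,1): attacks (0,2) (0,3) (0,4) (0,0) (1,1) (2,1) (3,1) (4,1) [ray(0,-1) blocked at (0,0); ray(1,0) blocked at (4,1)]
  BB@(2,0): attacks (3,1) (4,2) (1,1) (0,2)
B attacks (0,1): yes

Answer: yes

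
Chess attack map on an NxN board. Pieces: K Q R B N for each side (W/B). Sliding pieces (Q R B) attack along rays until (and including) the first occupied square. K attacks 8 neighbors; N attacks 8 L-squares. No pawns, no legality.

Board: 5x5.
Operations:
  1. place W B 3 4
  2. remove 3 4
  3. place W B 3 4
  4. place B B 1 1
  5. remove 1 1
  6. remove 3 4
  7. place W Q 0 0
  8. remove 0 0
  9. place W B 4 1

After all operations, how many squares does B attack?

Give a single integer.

Op 1: place WB@(3,4)
Op 2: remove (3,4)
Op 3: place WB@(3,4)
Op 4: place BB@(1,1)
Op 5: remove (1,1)
Op 6: remove (3,4)
Op 7: place WQ@(0,0)
Op 8: remove (0,0)
Op 9: place WB@(4,1)
Per-piece attacks for B:
Union (0 distinct): (none)

Answer: 0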